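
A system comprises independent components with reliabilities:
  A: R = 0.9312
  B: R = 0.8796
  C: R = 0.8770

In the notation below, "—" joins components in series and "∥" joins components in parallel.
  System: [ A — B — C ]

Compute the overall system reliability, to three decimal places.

Series (A, B, and C): 0.93120 × 0.87960 × 0.87700 = 0.718

0.718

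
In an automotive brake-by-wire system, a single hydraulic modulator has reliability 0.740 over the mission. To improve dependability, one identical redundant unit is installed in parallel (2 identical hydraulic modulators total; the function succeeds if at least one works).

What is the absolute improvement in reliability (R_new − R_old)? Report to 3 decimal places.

R_before = 0.740
R_after = 1 − (1 − 0.740)^2 = 0.932
ΔR = 0.932 − 0.740 = 0.192

0.192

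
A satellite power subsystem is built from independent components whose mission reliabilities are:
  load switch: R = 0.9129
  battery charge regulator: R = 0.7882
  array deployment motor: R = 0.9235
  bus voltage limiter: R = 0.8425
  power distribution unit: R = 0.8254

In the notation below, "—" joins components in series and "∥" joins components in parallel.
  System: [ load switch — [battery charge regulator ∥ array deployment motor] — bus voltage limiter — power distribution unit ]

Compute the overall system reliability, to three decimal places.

0.625

Parallel (battery charge regulator and array deployment motor): 1 − (1 − 0.78820)(1 − 0.92350) = 0.98380
Series (load switch, [0.98380], bus voltage limiter, and power distribution unit): 0.91290 × 0.98380 × 0.84250 × 0.82540 = 0.625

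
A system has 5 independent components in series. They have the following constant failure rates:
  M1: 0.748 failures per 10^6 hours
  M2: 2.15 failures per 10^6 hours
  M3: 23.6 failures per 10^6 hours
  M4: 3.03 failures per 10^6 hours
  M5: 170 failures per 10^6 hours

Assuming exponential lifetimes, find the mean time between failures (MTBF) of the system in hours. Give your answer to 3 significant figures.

Series of exponential components: λ_sys = Σ λ_i
λ_sys = 0.000000748 + 0.00000215 + 0.0000236 + 0.00000303 + 0.000170 = 1.9953e-04 /h
MTBF = 1 / λ_sys = 5010 h

5010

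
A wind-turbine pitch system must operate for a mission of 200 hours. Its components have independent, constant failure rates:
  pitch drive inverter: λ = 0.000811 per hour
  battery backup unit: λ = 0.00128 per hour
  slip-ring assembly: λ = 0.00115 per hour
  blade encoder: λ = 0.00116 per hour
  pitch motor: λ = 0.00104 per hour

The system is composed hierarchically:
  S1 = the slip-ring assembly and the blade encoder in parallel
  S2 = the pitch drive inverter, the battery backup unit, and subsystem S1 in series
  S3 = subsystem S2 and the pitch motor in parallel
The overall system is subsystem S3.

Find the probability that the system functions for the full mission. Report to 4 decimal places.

R(pitch drive inverter) = exp(−0.000811 × 200) = 0.850271
R(battery backup unit) = exp(−0.00128 × 200) = 0.774142
R(slip-ring assembly) = exp(−0.00115 × 200) = 0.794534
R(blade encoder) = exp(−0.00116 × 200) = 0.792946
R(pitch motor) = exp(−0.00104 × 200) = 0.812207
Parallel (slip-ring assembly and blade encoder): 1 − (1 − 0.794534)(1 − 0.792946) = 0.957457
Series (pitch drive inverter, battery backup unit, and [0.957457]): 0.850271 × 0.774142 × 0.957457 = 0.630227
Parallel ([0.630227] and pitch motor): 1 − (1 − 0.630227)(1 − 0.812207) = 0.9306

0.9306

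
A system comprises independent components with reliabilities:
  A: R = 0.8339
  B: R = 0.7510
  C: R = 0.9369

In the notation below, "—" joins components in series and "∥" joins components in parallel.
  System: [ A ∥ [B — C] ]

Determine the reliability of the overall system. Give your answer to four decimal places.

Series (B and C): 0.751000 × 0.936900 = 0.703612
Parallel (A and [0.703612]): 1 − (1 − 0.833900)(1 − 0.703612) = 0.9508

0.9508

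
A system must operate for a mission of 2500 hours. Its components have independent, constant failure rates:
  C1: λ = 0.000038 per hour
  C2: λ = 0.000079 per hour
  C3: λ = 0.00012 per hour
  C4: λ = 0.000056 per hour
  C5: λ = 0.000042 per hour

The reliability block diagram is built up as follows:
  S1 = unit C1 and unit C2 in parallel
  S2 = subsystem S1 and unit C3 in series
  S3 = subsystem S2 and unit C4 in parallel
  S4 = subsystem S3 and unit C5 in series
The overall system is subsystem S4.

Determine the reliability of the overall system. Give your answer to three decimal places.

R(C1) = exp(−0.000038 × 2500) = 0.90937
R(C2) = exp(−0.000079 × 2500) = 0.82078
R(C3) = exp(−0.00012 × 2500) = 0.74082
R(C4) = exp(−0.000056 × 2500) = 0.86936
R(C5) = exp(−0.000042 × 2500) = 0.90032
Parallel (C1 and C2): 1 − (1 − 0.90937)(1 − 0.82078) = 0.98376
Series ([0.98376] and C3): 0.98376 × 0.74082 = 0.72879
Parallel ([0.72879] and C4): 1 − (1 − 0.72879)(1 − 0.86936) = 0.96457
Series ([0.96457] and C5): 0.96457 × 0.90032 = 0.868

0.868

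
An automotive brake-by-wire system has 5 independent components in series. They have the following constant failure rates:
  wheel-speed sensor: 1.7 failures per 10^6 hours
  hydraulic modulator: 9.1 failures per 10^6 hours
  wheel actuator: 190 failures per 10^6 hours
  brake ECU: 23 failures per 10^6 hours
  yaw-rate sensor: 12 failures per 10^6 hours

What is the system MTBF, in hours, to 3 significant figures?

Series of exponential components: λ_sys = Σ λ_i
λ_sys = 0.0000017 + 0.0000091 + 0.00019 + 0.000023 + 0.000012 = 2.3580e-04 /h
MTBF = 1 / λ_sys = 4240 h

4240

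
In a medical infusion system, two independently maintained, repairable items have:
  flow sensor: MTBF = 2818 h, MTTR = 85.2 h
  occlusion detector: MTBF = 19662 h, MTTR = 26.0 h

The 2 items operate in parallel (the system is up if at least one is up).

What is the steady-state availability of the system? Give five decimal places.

0.99996

A(flow sensor) = MTBF/(MTBF+MTTR) = 2818/(2818+85.2) = 0.970653
A(occlusion detector) = MTBF/(MTBF+MTTR) = 19662/(19662+26.0) = 0.998679
Parallel availability: 1 − (1 − 0.970653)(1 − 0.998679) = 0.99996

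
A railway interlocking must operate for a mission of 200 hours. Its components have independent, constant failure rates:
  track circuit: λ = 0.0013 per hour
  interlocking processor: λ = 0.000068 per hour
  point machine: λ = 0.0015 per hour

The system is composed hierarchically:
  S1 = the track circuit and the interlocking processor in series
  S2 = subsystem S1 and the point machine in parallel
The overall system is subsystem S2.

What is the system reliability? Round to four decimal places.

0.9380

R(track circuit) = exp(−0.0013 × 200) = 0.771052
R(interlocking processor) = exp(−0.000068 × 200) = 0.986492
R(point machine) = exp(−0.0015 × 200) = 0.740818
Series (track circuit and interlocking processor): 0.771052 × 0.986492 = 0.760637
Parallel ([0.760637] and point machine): 1 − (1 − 0.760637)(1 − 0.740818) = 0.9380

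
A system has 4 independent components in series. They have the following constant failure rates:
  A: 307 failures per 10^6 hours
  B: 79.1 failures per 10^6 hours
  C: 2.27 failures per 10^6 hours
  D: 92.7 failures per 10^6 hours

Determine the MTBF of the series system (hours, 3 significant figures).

Series of exponential components: λ_sys = Σ λ_i
λ_sys = 0.000307 + 0.0000791 + 0.00000227 + 0.0000927 = 4.8107e-04 /h
MTBF = 1 / λ_sys = 2080 h

2080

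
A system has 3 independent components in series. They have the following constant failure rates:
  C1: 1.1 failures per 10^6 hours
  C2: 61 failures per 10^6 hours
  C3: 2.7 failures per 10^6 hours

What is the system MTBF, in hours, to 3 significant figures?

15400

Series of exponential components: λ_sys = Σ λ_i
λ_sys = 0.0000011 + 0.000061 + 0.0000027 = 6.4800e-05 /h
MTBF = 1 / λ_sys = 15400 h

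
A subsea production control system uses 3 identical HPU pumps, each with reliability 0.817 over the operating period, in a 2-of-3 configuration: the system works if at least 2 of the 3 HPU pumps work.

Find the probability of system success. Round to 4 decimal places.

0.9118

R = Σ_{i=2}^{3} C(3,i) p^i (1−p)^{3−i} with p = 0.817
C(3,2)·0.817^2·0.183^1 = 0.366451
C(3,3)·0.817^3·0.183^0 = 0.545339
Sum = 0.9118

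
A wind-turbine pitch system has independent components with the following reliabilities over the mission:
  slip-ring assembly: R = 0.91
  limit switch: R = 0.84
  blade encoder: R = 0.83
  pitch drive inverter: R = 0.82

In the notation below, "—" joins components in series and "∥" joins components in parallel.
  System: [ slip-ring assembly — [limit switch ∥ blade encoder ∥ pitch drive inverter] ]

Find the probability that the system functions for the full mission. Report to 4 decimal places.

Parallel (limit switch, blade encoder, and pitch drive inverter): 1 − (1 − 0.840000)(1 − 0.830000)(1 − 0.820000) = 0.995104
Series (slip-ring assembly and [0.995104]): 0.910000 × 0.995104 = 0.9055

0.9055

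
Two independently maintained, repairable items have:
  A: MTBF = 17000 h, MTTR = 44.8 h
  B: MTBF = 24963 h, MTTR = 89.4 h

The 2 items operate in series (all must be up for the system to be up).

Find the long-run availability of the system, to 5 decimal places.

0.99381

A(A) = MTBF/(MTBF+MTTR) = 17000/(17000+44.8) = 0.997372
A(B) = MTBF/(MTBF+MTTR) = 24963/(24963+89.4) = 0.996431
Series availability: 0.997372 × 0.996431 = 0.99381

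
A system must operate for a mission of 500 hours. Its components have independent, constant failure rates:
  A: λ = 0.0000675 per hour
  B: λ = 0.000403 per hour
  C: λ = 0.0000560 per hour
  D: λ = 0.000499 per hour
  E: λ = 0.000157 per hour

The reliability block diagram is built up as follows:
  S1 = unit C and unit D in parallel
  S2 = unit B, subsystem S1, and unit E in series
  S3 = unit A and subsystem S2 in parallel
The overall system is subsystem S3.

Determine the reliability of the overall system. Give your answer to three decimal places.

R(A) = exp(−0.0000675 × 500) = 0.96681
R(B) = exp(−0.000403 × 500) = 0.81750
R(C) = exp(−0.0000560 × 500) = 0.97239
R(D) = exp(−0.000499 × 500) = 0.77919
R(E) = exp(−0.000157 × 500) = 0.92450
Parallel (C and D): 1 − (1 − 0.97239)(1 − 0.77919) = 0.99390
Series (B, [0.99390], and E): 0.81750 × 0.99390 × 0.92450 = 0.75117
Parallel (A and [0.75117]): 1 − (1 − 0.96681)(1 − 0.75117) = 0.992

0.992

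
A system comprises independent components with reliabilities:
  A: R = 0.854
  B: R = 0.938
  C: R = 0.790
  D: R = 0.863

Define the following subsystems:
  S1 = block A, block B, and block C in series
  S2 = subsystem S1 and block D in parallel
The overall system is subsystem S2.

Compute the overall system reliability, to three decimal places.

Series (A, B, and C): 0.85400 × 0.93800 × 0.79000 = 0.63283
Parallel ([0.63283] and D): 1 − (1 − 0.63283)(1 − 0.86300) = 0.950

0.950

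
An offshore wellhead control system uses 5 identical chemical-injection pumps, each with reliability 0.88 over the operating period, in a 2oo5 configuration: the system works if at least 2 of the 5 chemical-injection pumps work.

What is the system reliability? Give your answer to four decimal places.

0.9991

R = Σ_{i=2}^{5} C(5,i) p^i (1−p)^{5−i} with p = 0.88
C(5,2)·0.88^2·0.12^3 = 0.013382
C(5,3)·0.88^3·0.12^2 = 0.098132
C(5,4)·0.88^4·0.12^1 = 0.359817
C(5,5)·0.88^5·0.12^0 = 0.527732
Sum = 0.9991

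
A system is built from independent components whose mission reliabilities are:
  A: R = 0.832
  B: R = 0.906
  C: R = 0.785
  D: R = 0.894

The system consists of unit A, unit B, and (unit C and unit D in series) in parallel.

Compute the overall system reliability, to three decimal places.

0.995

Series (C and D): 0.78500 × 0.89400 = 0.70179
Parallel (A, B, and [0.70179]): 1 − (1 − 0.83200)(1 − 0.90600)(1 − 0.70179) = 0.995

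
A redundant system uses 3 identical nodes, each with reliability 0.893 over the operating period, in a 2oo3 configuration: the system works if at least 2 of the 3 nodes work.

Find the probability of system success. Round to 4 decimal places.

R = Σ_{i=2}^{3} C(3,i) p^i (1−p)^{3−i} with p = 0.893
C(3,2)·0.893^2·0.107^1 = 0.255981
C(3,3)·0.893^3·0.107^0 = 0.712122
Sum = 0.9681

0.9681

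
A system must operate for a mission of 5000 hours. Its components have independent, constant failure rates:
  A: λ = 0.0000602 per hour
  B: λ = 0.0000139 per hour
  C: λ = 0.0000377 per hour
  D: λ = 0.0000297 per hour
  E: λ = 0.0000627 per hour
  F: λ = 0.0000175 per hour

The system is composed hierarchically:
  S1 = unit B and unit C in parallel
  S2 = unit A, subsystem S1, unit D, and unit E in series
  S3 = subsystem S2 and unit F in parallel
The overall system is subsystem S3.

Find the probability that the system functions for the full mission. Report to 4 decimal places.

0.9548

R(A) = exp(−0.0000602 × 5000) = 0.740078
R(B) = exp(−0.0000139 × 5000) = 0.932860
R(C) = exp(−0.0000377 × 5000) = 0.828201
R(D) = exp(−0.0000297 × 5000) = 0.862000
R(E) = exp(−0.0000627 × 5000) = 0.730884
R(F) = exp(−0.0000175 × 5000) = 0.916219
Parallel (B and C): 1 − (1 − 0.932860)(1 − 0.828201) = 0.988465
Series (A, [0.988465], D, and E): 0.740078 × 0.988465 × 0.862000 × 0.730884 = 0.460887
Parallel ([0.460887] and F): 1 − (1 − 0.460887)(1 − 0.916219) = 0.9548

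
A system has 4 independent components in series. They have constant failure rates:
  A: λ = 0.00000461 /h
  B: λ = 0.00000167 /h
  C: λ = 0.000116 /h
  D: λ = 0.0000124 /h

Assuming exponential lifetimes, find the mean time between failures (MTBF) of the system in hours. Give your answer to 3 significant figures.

7430

Series of exponential components: λ_sys = Σ λ_i
λ_sys = 0.00000461 + 0.00000167 + 0.000116 + 0.0000124 = 1.3468e-04 /h
MTBF = 1 / λ_sys = 7430 h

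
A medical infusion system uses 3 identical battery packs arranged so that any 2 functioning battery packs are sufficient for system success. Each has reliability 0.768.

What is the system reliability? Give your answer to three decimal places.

0.864

R = Σ_{i=2}^{3} C(3,i) p^i (1−p)^{3−i} with p = 0.768
C(3,2)·0.768^2·0.232^1 = 0.41052
C(3,3)·0.768^3·0.232^0 = 0.45298
Sum = 0.864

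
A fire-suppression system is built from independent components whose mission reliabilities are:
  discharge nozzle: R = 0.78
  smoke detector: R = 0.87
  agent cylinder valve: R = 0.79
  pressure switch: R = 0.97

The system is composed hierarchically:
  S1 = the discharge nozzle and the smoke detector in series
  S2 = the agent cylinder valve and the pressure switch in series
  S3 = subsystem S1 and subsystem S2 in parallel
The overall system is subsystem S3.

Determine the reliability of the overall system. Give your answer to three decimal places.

Series (discharge nozzle and smoke detector): 0.78000 × 0.87000 = 0.67860
Series (agent cylinder valve and pressure switch): 0.79000 × 0.97000 = 0.76630
Parallel ([0.67860] and [0.76630]): 1 − (1 − 0.67860)(1 − 0.76630) = 0.925

0.925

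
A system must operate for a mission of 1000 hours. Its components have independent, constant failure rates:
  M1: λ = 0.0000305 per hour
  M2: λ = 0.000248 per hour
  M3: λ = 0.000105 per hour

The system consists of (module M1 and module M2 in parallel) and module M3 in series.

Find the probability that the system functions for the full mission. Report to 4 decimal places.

R(M1) = exp(−0.0000305 × 1000) = 0.969960
R(M2) = exp(−0.000248 × 1000) = 0.780360
R(M3) = exp(−0.000105 × 1000) = 0.900325
Parallel (M1 and M2): 1 − (1 − 0.969960)(1 − 0.780360) = 0.993402
Series ([0.993402] and M3): 0.993402 × 0.900325 = 0.8944

0.8944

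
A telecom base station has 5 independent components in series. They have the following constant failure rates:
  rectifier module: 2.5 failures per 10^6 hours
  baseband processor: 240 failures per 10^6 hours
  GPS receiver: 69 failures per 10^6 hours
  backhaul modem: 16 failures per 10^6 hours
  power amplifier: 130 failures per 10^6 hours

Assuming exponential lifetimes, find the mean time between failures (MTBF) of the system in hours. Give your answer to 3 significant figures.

2190

Series of exponential components: λ_sys = Σ λ_i
λ_sys = 0.0000025 + 0.00024 + 0.000069 + 0.000016 + 0.00013 = 4.5750e-04 /h
MTBF = 1 / λ_sys = 2190 h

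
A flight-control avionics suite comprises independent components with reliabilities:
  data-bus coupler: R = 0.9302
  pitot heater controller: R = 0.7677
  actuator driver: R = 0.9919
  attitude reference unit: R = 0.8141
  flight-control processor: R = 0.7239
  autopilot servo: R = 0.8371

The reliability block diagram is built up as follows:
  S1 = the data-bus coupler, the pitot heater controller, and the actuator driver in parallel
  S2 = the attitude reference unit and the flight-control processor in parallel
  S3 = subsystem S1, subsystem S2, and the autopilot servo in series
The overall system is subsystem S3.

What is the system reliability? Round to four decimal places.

Parallel (data-bus coupler, pitot heater controller, and actuator driver): 1 − (1 − 0.930200)(1 − 0.767700)(1 − 0.991900) = 0.999869
Parallel (attitude reference unit and flight-control processor): 1 − (1 − 0.814100)(1 − 0.723900) = 0.948673
Series ([0.999869], [0.948673], and autopilot servo): 0.999869 × 0.948673 × 0.837100 = 0.7940

0.7940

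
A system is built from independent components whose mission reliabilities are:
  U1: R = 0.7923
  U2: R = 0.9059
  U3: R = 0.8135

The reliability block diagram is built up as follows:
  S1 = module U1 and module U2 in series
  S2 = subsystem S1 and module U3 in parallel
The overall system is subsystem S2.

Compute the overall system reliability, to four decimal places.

Series (U1 and U2): 0.792300 × 0.905900 = 0.717745
Parallel ([0.717745] and U3): 1 − (1 − 0.717745)(1 − 0.813500) = 0.9474

0.9474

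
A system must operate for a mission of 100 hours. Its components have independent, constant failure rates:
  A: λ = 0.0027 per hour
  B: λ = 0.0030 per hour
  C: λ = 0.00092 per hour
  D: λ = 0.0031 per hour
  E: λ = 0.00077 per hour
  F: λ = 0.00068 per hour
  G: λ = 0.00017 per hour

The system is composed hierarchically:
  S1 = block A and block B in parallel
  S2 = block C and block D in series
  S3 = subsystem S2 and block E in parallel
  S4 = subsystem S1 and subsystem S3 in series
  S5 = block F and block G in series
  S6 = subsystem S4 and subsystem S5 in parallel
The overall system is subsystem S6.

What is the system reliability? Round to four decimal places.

R(A) = exp(−0.0027 × 100) = 0.763379
R(B) = exp(−0.0030 × 100) = 0.740818
R(C) = exp(−0.00092 × 100) = 0.912105
R(D) = exp(−0.0031 × 100) = 0.733447
R(E) = exp(−0.00077 × 100) = 0.925890
R(F) = exp(−0.00068 × 100) = 0.934260
R(G) = exp(−0.00017 × 100) = 0.983144
Parallel (A and B): 1 − (1 − 0.763379)(1 − 0.740818) = 0.938672
Series (C and D): 0.912105 × 0.733447 = 0.668981
Parallel ([0.668981] and E): 1 − (1 − 0.668981)(1 − 0.925890) = 0.975468
Series ([0.938672] and [0.975468]): 0.938672 × 0.975468 = 0.915644
Series (F and G): 0.934260 × 0.983144 = 0.918512
Parallel ([0.915644] and [0.918512]): 1 − (1 − 0.915644)(1 − 0.918512) = 0.9931

0.9931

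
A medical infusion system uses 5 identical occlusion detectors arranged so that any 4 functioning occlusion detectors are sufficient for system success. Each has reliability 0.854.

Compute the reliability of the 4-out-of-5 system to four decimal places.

R = Σ_{i=4}^{5} C(5,i) p^i (1−p)^{5−i} with p = 0.854
C(5,4)·0.854^4·0.146^1 = 0.388288
C(5,5)·0.854^5·0.146^0 = 0.454244
Sum = 0.8425

0.8425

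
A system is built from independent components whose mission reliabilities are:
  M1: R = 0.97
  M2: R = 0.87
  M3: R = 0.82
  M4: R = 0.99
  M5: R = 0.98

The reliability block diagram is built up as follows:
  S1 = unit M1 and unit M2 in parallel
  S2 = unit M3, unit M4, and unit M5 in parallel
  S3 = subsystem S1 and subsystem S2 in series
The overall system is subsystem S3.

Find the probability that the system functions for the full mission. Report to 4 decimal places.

Parallel (M1 and M2): 1 − (1 − 0.970000)(1 − 0.870000) = 0.996100
Parallel (M3, M4, and M5): 1 − (1 − 0.820000)(1 − 0.990000)(1 − 0.980000) = 0.999964
Series ([0.996100] and [0.999964]): 0.996100 × 0.999964 = 0.9961

0.9961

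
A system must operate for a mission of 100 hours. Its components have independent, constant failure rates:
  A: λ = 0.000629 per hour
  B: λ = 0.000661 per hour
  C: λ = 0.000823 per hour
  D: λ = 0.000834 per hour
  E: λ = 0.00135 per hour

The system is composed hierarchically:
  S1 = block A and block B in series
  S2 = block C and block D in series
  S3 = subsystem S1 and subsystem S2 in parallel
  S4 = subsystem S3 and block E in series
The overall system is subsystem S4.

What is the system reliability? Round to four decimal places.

0.8576

R(A) = exp(−0.000629 × 100) = 0.939037
R(B) = exp(−0.000661 × 100) = 0.936037
R(C) = exp(−0.000823 × 100) = 0.920996
R(D) = exp(−0.000834 × 100) = 0.919983
R(E) = exp(−0.00135 × 100) = 0.873716
Series (A and B): 0.939037 × 0.936037 = 0.878973
Series (C and D): 0.920996 × 0.919983 = 0.847301
Parallel ([0.878973] and [0.847301]): 1 − (1 − 0.878973)(1 − 0.847301) = 0.981519
Series ([0.981519] and E): 0.981519 × 0.873716 = 0.8576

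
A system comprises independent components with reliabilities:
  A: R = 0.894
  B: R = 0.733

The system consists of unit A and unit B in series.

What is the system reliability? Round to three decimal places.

0.655

Series (A and B): 0.89400 × 0.73300 = 0.655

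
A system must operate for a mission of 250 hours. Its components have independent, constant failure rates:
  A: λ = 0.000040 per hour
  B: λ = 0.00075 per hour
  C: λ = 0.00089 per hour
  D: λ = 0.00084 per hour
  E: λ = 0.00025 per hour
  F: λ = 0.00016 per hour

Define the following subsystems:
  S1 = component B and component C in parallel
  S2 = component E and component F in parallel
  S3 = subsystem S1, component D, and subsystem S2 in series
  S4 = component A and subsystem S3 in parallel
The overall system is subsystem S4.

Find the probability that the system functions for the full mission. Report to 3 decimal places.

R(A) = exp(−0.000040 × 250) = 0.99005
R(B) = exp(−0.00075 × 250) = 0.82903
R(C) = exp(−0.00089 × 250) = 0.80052
R(D) = exp(−0.00084 × 250) = 0.81058
R(E) = exp(−0.00025 × 250) = 0.93941
R(F) = exp(−0.00016 × 250) = 0.96079
Parallel (B and C): 1 − (1 − 0.82903)(1 − 0.80052) = 0.96589
Parallel (E and F): 1 − (1 − 0.93941)(1 − 0.96079) = 0.99762
Series ([0.96589], D, and [0.99762]): 0.96589 × 0.81058 × 0.99762 = 0.78107
Parallel (A and [0.78107]): 1 − (1 − 0.99005)(1 − 0.78107) = 0.998

0.998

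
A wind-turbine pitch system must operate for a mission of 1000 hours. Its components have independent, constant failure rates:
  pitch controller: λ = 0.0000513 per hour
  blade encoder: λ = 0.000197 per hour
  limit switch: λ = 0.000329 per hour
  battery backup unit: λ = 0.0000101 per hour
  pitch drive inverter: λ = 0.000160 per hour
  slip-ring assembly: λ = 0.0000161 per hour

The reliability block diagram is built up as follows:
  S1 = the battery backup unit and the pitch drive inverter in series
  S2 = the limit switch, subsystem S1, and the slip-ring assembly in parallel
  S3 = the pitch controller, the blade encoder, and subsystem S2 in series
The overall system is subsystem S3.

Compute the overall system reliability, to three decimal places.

0.780

R(pitch controller) = exp(−0.0000513 × 1000) = 0.94999
R(blade encoder) = exp(−0.000197 × 1000) = 0.82119
R(limit switch) = exp(−0.000329 × 1000) = 0.71964
R(battery backup unit) = exp(−0.0000101 × 1000) = 0.98995
R(pitch drive inverter) = exp(−0.000160 × 1000) = 0.85214
R(slip-ring assembly) = exp(−0.0000161 × 1000) = 0.98403
Series (battery backup unit and pitch drive inverter): 0.98995 × 0.85214 = 0.84358
Parallel (limit switch, [0.84358], and slip-ring assembly): 1 − (1 − 0.71964)(1 − 0.84358)(1 − 0.98403) = 0.99930
Series (pitch controller, blade encoder, and [0.99930]): 0.94999 × 0.82119 × 0.99930 = 0.780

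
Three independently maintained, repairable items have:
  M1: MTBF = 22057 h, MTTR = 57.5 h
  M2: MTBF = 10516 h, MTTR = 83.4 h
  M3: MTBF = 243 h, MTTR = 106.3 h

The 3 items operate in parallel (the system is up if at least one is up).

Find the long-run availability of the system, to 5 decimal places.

A(M1) = MTBF/(MTBF+MTTR) = 22057/(22057+57.5) = 0.997400
A(M2) = MTBF/(MTBF+MTTR) = 10516/(10516+83.4) = 0.992132
A(M3) = MTBF/(MTBF+MTTR) = 243/(243+106.3) = 0.695677
Parallel availability: 1 − (1 − 0.997400)(1 − 0.992132)(1 − 0.695677) = 0.99999

0.99999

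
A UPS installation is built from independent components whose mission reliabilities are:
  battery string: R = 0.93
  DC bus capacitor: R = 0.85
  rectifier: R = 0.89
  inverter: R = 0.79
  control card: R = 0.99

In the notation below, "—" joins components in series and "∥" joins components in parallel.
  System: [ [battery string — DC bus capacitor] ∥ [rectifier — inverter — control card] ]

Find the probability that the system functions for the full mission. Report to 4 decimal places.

Series (battery string and DC bus capacitor): 0.930000 × 0.850000 = 0.790500
Series (rectifier, inverter, and control card): 0.890000 × 0.790000 × 0.990000 = 0.696069
Parallel ([0.790500] and [0.696069]): 1 − (1 − 0.790500)(1 − 0.696069) = 0.9363

0.9363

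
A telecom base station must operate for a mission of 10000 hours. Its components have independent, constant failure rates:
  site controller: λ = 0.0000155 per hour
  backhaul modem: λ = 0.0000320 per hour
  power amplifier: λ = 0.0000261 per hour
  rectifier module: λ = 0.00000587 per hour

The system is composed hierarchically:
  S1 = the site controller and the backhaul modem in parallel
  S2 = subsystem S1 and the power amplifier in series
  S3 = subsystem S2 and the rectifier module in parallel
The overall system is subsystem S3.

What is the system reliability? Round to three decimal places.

R(site controller) = exp(−0.0000155 × 10000) = 0.85642
R(backhaul modem) = exp(−0.0000320 × 10000) = 0.72615
R(power amplifier) = exp(−0.0000261 × 10000) = 0.77028
R(rectifier module) = exp(−0.00000587 × 10000) = 0.94299
Parallel (site controller and backhaul modem): 1 − (1 − 0.85642)(1 − 0.72615) = 0.96068
Series ([0.96068] and power amplifier): 0.96068 × 0.77028 = 0.73999
Parallel ([0.73999] and rectifier module): 1 − (1 − 0.73999)(1 − 0.94299) = 0.985

0.985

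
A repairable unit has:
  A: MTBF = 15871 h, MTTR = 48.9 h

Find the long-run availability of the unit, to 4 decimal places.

0.9969

A(A) = MTBF/(MTBF+MTTR) = 15871/(15871+48.9) = 0.9969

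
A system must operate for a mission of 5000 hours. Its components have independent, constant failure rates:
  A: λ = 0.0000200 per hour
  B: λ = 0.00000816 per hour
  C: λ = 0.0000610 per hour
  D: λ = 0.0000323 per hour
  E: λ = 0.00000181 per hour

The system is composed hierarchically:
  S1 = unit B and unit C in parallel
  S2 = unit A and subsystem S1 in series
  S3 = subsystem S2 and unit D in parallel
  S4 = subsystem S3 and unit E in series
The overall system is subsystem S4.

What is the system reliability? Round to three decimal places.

0.976

R(A) = exp(−0.0000200 × 5000) = 0.90484
R(B) = exp(−0.00000816 × 5000) = 0.96002
R(C) = exp(−0.0000610 × 5000) = 0.73712
R(D) = exp(−0.0000323 × 5000) = 0.85087
R(E) = exp(−0.00000181 × 5000) = 0.99099
Parallel (B and C): 1 − (1 − 0.96002)(1 − 0.73712) = 0.98949
Series (A and [0.98949]): 0.90484 × 0.98949 = 0.89533
Parallel ([0.89533] and D): 1 − (1 − 0.89533)(1 − 0.85087) = 0.98439
Series ([0.98439] and E): 0.98439 × 0.99099 = 0.976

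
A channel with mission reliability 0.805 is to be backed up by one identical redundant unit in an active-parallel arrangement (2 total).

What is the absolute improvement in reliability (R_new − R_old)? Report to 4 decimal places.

0.1570

R_before = 0.805
R_after = 1 − (1 − 0.805)^2 = 0.9620
ΔR = 0.9620 − 0.805 = 0.1570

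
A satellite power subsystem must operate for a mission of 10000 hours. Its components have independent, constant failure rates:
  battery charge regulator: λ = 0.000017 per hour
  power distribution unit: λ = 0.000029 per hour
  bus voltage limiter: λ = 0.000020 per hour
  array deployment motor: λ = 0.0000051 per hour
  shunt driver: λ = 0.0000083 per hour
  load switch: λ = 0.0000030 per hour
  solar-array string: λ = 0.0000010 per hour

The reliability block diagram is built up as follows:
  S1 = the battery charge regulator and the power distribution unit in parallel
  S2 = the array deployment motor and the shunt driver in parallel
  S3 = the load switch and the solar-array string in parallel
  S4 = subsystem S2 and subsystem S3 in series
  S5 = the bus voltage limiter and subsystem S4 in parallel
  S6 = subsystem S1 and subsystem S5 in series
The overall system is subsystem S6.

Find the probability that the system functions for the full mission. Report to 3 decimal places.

R(battery charge regulator) = exp(−0.000017 × 10000) = 0.84366
R(power distribution unit) = exp(−0.000029 × 10000) = 0.74826
R(bus voltage limiter) = exp(−0.000020 × 10000) = 0.81873
R(array deployment motor) = exp(−0.0000051 × 10000) = 0.95028
R(shunt driver) = exp(−0.0000083 × 10000) = 0.92035
R(load switch) = exp(−0.0000030 × 10000) = 0.97045
R(solar-array string) = exp(−0.0000010 × 10000) = 0.99005
Parallel (battery charge regulator and power distribution unit): 1 − (1 − 0.84366)(1 − 0.74826) = 0.96064
Parallel (array deployment motor and shunt driver): 1 − (1 − 0.95028)(1 − 0.92035) = 0.99604
Parallel (load switch and solar-array string): 1 − (1 − 0.97045)(1 − 0.99005) = 0.99971
Series ([0.99604] and [0.99971]): 0.99604 × 0.99971 = 0.99575
Parallel (bus voltage limiter and [0.99575]): 1 − (1 − 0.81873)(1 − 0.99575) = 0.99923
Series ([0.96064] and [0.99923]): 0.96064 × 0.99923 = 0.960

0.960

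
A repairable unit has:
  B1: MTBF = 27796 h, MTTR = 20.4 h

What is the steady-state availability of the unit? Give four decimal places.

A(B1) = MTBF/(MTBF+MTTR) = 27796/(27796+20.4) = 0.9993

0.9993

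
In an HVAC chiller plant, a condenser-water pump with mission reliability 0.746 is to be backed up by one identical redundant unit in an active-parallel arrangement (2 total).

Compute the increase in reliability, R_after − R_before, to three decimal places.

R_before = 0.746
R_after = 1 − (1 − 0.746)^2 = 0.935
ΔR = 0.935 − 0.746 = 0.189

0.189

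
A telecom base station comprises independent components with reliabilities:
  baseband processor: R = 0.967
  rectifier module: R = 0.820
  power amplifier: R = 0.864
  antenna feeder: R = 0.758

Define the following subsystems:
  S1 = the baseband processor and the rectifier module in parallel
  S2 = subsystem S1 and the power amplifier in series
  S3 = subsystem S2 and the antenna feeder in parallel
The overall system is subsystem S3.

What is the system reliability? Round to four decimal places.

Parallel (baseband processor and rectifier module): 1 − (1 − 0.967000)(1 − 0.820000) = 0.994060
Series ([0.994060] and power amplifier): 0.994060 × 0.864000 = 0.858868
Parallel ([0.858868] and antenna feeder): 1 − (1 − 0.858868)(1 − 0.758000) = 0.9658

0.9658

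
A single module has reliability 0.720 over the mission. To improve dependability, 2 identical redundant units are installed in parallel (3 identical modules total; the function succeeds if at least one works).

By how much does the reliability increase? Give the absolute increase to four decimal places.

R_before = 0.720
R_after = 1 − (1 − 0.720)^3 = 0.9780
ΔR = 0.9780 − 0.720 = 0.2580

0.2580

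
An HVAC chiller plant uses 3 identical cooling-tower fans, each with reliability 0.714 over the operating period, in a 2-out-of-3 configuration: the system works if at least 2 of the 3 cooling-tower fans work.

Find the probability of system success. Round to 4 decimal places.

R = Σ_{i=2}^{3} C(3,i) p^i (1−p)^{3−i} with p = 0.714
C(3,2)·0.714^2·0.286^1 = 0.437405
C(3,3)·0.714^3·0.286^0 = 0.363994
Sum = 0.8014

0.8014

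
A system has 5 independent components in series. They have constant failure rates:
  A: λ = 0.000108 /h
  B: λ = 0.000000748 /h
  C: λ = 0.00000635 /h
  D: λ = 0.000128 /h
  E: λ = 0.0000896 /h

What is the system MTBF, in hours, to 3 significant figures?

Series of exponential components: λ_sys = Σ λ_i
λ_sys = 0.000108 + 0.000000748 + 0.00000635 + 0.000128 + 0.0000896 = 3.3270e-04 /h
MTBF = 1 / λ_sys = 3010 h

3010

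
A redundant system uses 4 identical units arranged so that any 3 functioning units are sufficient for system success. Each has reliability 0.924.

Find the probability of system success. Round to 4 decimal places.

R = Σ_{i=3}^{4} C(4,i) p^i (1−p)^{4−i} with p = 0.924
C(4,3)·0.924^3·0.076^1 = 0.239822
C(4,4)·0.924^4·0.076^0 = 0.728933
Sum = 0.9688

0.9688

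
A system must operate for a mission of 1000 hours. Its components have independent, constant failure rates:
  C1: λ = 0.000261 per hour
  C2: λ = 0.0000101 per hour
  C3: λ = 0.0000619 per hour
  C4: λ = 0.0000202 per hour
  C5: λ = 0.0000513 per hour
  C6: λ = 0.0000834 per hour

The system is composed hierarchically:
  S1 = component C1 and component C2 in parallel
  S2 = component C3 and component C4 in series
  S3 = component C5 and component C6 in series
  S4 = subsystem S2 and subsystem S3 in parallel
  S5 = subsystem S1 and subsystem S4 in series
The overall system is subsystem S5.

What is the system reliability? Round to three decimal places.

0.988

R(C1) = exp(−0.000261 × 1000) = 0.77028
R(C2) = exp(−0.0000101 × 1000) = 0.98995
R(C3) = exp(−0.0000619 × 1000) = 0.93998
R(C4) = exp(−0.0000202 × 1000) = 0.98000
R(C5) = exp(−0.0000513 × 1000) = 0.94999
R(C6) = exp(−0.0000834 × 1000) = 0.91998
Parallel (C1 and C2): 1 − (1 − 0.77028)(1 − 0.98995) = 0.99769
Series (C3 and C4): 0.93998 × 0.98000 = 0.92118
Series (C5 and C6): 0.94999 × 0.91998 = 0.87397
Parallel ([0.92118] and [0.87397]): 1 − (1 − 0.92118)(1 − 0.87397) = 0.99007
Series ([0.99769] and [0.99007]): 0.99769 × 0.99007 = 0.988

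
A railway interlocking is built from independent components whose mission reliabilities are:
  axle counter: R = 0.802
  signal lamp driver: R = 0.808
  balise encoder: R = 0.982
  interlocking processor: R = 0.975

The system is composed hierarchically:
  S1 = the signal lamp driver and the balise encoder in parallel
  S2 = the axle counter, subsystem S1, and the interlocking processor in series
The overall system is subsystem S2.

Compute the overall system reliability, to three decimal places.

0.779

Parallel (signal lamp driver and balise encoder): 1 − (1 − 0.80800)(1 − 0.98200) = 0.99654
Series (axle counter, [0.99654], and interlocking processor): 0.80200 × 0.99654 × 0.97500 = 0.779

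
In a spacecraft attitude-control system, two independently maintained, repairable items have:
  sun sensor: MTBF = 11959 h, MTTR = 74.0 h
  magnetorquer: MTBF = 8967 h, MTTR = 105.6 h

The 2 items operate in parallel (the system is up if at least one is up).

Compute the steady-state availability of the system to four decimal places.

A(sun sensor) = MTBF/(MTBF+MTTR) = 11959/(11959+74.0) = 0.993850
A(magnetorquer) = MTBF/(MTBF+MTTR) = 8967/(8967+105.6) = 0.988361
Parallel availability: 1 − (1 − 0.993850)(1 − 0.988361) = 0.9999

0.9999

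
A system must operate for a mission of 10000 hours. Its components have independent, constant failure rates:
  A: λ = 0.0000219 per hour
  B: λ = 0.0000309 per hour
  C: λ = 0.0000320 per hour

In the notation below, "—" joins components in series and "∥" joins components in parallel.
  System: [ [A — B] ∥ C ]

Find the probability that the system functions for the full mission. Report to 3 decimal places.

R(A) = exp(−0.0000219 × 10000) = 0.80332
R(B) = exp(−0.0000309 × 10000) = 0.73418
R(C) = exp(−0.0000320 × 10000) = 0.72615
Series (A and B): 0.80332 × 0.73418 = 0.58978
Parallel ([0.58978] and C): 1 − (1 − 0.58978)(1 − 0.72615) = 0.888

0.888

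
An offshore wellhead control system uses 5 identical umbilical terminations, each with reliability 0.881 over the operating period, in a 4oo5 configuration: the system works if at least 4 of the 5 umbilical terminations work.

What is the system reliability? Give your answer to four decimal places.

0.8892

R = Σ_{i=4}^{5} C(5,i) p^i (1−p)^{5−i} with p = 0.881
C(5,4)·0.881^4·0.119^1 = 0.358443
C(5,5)·0.881^5·0.119^0 = 0.530737
Sum = 0.8892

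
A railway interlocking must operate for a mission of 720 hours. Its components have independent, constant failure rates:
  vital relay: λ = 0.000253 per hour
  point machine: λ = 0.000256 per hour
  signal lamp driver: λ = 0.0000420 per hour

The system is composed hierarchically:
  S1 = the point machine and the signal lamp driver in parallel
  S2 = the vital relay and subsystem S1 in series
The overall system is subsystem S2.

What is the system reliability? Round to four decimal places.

R(vital relay) = exp(−0.000253 × 720) = 0.833468
R(point machine) = exp(−0.000256 × 720) = 0.831670
R(signal lamp driver) = exp(−0.0000420 × 720) = 0.970213
Parallel (point machine and signal lamp driver): 1 − (1 − 0.831670)(1 − 0.970213) = 0.994986
Series (vital relay and [0.994986]): 0.833468 × 0.994986 = 0.8293

0.8293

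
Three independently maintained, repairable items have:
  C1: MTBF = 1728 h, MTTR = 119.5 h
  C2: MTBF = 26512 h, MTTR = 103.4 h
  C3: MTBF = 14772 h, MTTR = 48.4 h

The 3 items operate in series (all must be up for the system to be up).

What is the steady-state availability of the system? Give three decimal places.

A(C1) = MTBF/(MTBF+MTTR) = 1728/(1728+119.5) = 0.935318
A(C2) = MTBF/(MTBF+MTTR) = 26512/(26512+103.4) = 0.996115
A(C3) = MTBF/(MTBF+MTTR) = 14772/(14772+48.4) = 0.996734
Series availability: 0.935318 × 0.996115 × 0.996734 = 0.929

0.929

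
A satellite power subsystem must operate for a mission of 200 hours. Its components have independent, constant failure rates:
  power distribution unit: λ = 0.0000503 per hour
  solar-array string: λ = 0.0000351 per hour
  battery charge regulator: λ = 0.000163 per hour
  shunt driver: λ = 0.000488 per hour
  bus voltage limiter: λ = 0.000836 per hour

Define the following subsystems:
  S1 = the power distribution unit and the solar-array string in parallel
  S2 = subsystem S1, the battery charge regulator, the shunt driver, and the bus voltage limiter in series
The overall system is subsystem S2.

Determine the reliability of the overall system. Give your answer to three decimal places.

R(power distribution unit) = exp(−0.0000503 × 200) = 0.98999
R(solar-array string) = exp(−0.0000351 × 200) = 0.99300
R(battery charge regulator) = exp(−0.000163 × 200) = 0.96793
R(shunt driver) = exp(−0.000488 × 200) = 0.90701
R(bus voltage limiter) = exp(−0.000836 × 200) = 0.84603
Parallel (power distribution unit and solar-array string): 1 − (1 − 0.98999)(1 − 0.99300) = 0.99993
Series ([0.99993], battery charge regulator, shunt driver, and bus voltage limiter): 0.99993 × 0.96793 × 0.90701 × 0.84603 = 0.743

0.743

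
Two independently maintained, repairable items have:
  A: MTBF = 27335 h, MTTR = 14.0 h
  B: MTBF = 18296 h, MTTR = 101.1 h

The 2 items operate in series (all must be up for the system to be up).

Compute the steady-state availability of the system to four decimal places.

0.9940

A(A) = MTBF/(MTBF+MTTR) = 27335/(27335+14.0) = 0.999488
A(B) = MTBF/(MTBF+MTTR) = 18296/(18296+101.1) = 0.994505
Series availability: 0.999488 × 0.994505 = 0.9940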